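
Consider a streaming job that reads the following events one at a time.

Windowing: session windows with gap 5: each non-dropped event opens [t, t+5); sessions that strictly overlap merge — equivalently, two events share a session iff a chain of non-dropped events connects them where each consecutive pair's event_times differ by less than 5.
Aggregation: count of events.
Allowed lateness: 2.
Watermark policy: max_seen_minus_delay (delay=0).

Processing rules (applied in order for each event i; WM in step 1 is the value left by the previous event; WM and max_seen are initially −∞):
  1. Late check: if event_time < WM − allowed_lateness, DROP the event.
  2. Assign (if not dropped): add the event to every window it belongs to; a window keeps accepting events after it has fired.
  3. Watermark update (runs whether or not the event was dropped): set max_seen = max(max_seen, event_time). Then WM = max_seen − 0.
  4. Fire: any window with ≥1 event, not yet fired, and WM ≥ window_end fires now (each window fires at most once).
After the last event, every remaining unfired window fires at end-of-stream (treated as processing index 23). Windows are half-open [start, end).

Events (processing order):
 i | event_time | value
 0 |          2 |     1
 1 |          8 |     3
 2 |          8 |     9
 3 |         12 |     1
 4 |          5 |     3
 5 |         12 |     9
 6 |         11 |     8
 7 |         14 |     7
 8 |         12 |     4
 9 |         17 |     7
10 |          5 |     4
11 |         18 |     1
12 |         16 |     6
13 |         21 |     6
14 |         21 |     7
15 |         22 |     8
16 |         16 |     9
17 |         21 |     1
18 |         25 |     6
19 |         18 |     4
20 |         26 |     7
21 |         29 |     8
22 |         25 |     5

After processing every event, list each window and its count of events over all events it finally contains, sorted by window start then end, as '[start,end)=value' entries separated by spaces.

i=0 t=2 v=1: → [2,7); WM=2
i=1 t=8 v=3: → [8,13); WM=8
i=2 t=8 v=9: → [8,13); WM=8
i=3 t=12 v=1: → [8,17); WM=12
i=4 t=5 v=3: DROP (t<12-2); WM=12
i=5 t=12 v=9: → [8,17); WM=12
i=6 t=11 v=8: → [8,17); WM=12
i=7 t=14 v=7: → [8,19); WM=14
i=8 t=12 v=4: → [8,19); WM=14
i=9 t=17 v=7: → [8,22); WM=17
i=10 t=5 v=4: DROP (t<17-2); WM=17
i=11 t=18 v=1: → [8,23); WM=18
i=12 t=16 v=6: → [8,23); WM=18
i=13 t=21 v=6: → [8,26); WM=21
i=14 t=21 v=7: → [8,26); WM=21
i=15 t=22 v=8: → [8,27); WM=22
i=16 t=16 v=9: DROP (t<22-2); WM=22
i=17 t=21 v=1: → [8,27); WM=22
i=18 t=25 v=6: → [8,30); WM=25
i=19 t=18 v=4: DROP (t<25-2); WM=25
i=20 t=26 v=7: → [8,31); WM=26
i=21 t=29 v=8: → [8,34); WM=29
i=22 t=25 v=5: DROP (t<29-2); WM=29

[2,7)=1 [8,34)=17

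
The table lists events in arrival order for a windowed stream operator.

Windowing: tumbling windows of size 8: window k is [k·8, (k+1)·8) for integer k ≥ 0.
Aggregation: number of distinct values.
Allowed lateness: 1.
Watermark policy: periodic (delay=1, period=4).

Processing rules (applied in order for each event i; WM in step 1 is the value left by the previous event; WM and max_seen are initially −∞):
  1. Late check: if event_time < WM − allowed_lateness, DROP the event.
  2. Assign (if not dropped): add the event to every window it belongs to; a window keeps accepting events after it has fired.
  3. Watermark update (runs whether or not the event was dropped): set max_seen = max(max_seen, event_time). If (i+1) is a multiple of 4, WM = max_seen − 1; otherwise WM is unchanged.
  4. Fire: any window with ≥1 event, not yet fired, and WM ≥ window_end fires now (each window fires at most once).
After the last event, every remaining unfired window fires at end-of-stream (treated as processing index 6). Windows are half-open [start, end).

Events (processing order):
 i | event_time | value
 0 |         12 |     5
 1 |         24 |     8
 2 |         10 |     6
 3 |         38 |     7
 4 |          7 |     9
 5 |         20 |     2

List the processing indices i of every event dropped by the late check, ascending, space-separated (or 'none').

i=0 t=12 v=5: → [8,16); WM=−∞
i=1 t=24 v=8: → [24,32); WM=−∞
i=2 t=10 v=6: → [8,16); WM=−∞
i=3 t=38 v=7: → [32,40); WM=37; [8,16) fires=2 [24,32) fires=1
i=4 t=7 v=9: DROP (t<37-1); WM=37
i=5 t=20 v=2: DROP (t<37-1); WM=37

4 5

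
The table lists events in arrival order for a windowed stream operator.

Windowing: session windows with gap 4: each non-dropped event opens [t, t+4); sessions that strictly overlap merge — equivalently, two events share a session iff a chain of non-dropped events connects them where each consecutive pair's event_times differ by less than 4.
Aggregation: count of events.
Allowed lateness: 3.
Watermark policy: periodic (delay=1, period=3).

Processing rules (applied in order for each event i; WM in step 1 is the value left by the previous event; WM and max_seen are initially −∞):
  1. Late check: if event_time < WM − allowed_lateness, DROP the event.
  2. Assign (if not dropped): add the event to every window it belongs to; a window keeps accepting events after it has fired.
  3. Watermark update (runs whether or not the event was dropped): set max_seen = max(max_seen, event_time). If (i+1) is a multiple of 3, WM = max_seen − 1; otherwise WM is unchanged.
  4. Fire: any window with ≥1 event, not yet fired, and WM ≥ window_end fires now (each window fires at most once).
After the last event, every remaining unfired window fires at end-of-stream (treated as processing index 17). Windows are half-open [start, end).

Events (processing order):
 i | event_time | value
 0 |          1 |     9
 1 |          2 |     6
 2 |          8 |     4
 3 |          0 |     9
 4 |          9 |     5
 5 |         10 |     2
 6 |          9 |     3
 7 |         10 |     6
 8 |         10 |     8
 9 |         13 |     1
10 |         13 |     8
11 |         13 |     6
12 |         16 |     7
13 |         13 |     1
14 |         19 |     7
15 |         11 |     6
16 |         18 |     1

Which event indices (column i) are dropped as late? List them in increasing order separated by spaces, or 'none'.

3 15

i=0 t=1 v=9: → [1,5); WM=−∞
i=1 t=2 v=6: → [1,6); WM=−∞
i=2 t=8 v=4: → [8,12); WM=7
i=3 t=0 v=9: DROP (t<7-3); WM=7
i=4 t=9 v=5: → [8,13); WM=7
i=5 t=10 v=2: → [8,14); WM=9
i=6 t=9 v=3: → [8,14); WM=9
i=7 t=10 v=6: → [8,14); WM=9
i=8 t=10 v=8: → [8,14); WM=9
i=9 t=13 v=1: → [8,17); WM=9
i=10 t=13 v=8: → [8,17); WM=9
i=11 t=13 v=6: → [8,17); WM=12
i=12 t=16 v=7: → [8,20); WM=12
i=13 t=13 v=1: → [8,20); WM=12
i=14 t=19 v=7: → [8,23); WM=18
i=15 t=11 v=6: DROP (t<18-3); WM=18
i=16 t=18 v=1: → [8,23); WM=18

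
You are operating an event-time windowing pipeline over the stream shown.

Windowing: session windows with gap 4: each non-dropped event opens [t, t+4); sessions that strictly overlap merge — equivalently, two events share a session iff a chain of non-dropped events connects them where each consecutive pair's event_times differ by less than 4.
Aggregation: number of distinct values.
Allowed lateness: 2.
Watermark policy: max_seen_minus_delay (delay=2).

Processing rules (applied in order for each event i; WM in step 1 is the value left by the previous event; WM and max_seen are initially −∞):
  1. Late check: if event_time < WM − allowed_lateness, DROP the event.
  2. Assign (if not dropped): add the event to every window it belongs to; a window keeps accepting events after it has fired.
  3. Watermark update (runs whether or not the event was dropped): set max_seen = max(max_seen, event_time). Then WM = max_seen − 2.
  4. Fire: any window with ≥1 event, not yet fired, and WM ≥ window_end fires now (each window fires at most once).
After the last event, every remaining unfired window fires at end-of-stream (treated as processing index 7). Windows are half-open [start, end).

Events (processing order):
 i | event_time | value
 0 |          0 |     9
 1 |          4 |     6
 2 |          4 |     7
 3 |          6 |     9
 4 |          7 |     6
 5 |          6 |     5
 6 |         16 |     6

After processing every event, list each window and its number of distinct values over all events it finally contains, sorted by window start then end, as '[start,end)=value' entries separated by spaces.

[0,4)=1 [4,11)=4 [16,20)=1

i=0 t=0 v=9: → [0,4); WM=-2
i=1 t=4 v=6: → [4,8); WM=2
i=2 t=4 v=7: → [4,8); WM=2
i=3 t=6 v=9: → [4,10); WM=4
i=4 t=7 v=6: → [4,11); WM=5
i=5 t=6 v=5: → [4,11); WM=5
i=6 t=16 v=6: → [16,20); WM=14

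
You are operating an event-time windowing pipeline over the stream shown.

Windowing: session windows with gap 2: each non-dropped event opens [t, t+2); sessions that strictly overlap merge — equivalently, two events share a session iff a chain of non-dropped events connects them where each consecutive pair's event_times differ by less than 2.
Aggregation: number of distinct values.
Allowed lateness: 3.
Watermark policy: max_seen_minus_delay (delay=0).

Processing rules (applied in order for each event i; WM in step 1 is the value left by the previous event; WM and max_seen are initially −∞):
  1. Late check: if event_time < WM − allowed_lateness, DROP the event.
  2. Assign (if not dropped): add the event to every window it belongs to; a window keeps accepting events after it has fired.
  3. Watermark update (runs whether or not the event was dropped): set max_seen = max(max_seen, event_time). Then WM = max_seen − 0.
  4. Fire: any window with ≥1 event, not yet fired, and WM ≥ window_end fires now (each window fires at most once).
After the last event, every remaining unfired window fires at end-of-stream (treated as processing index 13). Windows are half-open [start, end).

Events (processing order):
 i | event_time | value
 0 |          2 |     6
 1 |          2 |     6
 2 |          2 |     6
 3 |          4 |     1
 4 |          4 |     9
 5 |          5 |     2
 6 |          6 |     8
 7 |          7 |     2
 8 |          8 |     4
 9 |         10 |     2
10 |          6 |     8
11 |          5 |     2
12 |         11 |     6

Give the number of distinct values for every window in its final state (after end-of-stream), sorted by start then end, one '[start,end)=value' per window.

[2,4)=1 [4,10)=5 [10,13)=2

i=0 t=2 v=6: → [2,4); WM=2
i=1 t=2 v=6: → [2,4); WM=2
i=2 t=2 v=6: → [2,4); WM=2
i=3 t=4 v=1: → [4,6); WM=4
i=4 t=4 v=9: → [4,6); WM=4
i=5 t=5 v=2: → [4,7); WM=5
i=6 t=6 v=8: → [4,8); WM=6
i=7 t=7 v=2: → [4,9); WM=7
i=8 t=8 v=4: → [4,10); WM=8
i=9 t=10 v=2: → [10,12); WM=10
i=10 t=6 v=8: DROP (t<10-3); WM=10
i=11 t=5 v=2: DROP (t<10-3); WM=10
i=12 t=11 v=6: → [10,13); WM=11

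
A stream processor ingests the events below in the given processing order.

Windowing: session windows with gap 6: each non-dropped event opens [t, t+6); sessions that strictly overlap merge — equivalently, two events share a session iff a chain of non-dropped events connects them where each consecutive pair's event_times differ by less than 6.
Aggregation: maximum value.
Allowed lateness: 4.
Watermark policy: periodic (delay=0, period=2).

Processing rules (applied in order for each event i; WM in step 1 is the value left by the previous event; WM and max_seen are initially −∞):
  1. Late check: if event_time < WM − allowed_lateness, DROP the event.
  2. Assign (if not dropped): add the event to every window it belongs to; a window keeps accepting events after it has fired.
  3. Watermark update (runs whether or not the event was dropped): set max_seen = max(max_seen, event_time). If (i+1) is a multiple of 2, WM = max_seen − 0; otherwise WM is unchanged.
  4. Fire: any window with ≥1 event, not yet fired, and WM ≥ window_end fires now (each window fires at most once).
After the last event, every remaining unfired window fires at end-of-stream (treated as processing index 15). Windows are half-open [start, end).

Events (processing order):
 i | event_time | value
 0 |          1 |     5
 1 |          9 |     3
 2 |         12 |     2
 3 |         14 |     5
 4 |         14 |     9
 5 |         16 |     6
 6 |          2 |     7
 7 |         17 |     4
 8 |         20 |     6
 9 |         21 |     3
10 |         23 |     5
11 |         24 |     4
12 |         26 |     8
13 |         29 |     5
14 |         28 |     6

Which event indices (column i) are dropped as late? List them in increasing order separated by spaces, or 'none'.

6

i=0 t=1 v=5: → [1,7); WM=−∞
i=1 t=9 v=3: → [9,15); WM=9
i=2 t=12 v=2: → [9,18); WM=9
i=3 t=14 v=5: → [9,20); WM=14
i=4 t=14 v=9: → [9,20); WM=14
i=5 t=16 v=6: → [9,22); WM=16
i=6 t=2 v=7: DROP (t<16-4); WM=16
i=7 t=17 v=4: → [9,23); WM=17
i=8 t=20 v=6: → [9,26); WM=17
i=9 t=21 v=3: → [9,27); WM=21
i=10 t=23 v=5: → [9,29); WM=21
i=11 t=24 v=4: → [9,30); WM=24
i=12 t=26 v=8: → [9,32); WM=24
i=13 t=29 v=5: → [9,35); WM=29
i=14 t=28 v=6: → [9,35); WM=29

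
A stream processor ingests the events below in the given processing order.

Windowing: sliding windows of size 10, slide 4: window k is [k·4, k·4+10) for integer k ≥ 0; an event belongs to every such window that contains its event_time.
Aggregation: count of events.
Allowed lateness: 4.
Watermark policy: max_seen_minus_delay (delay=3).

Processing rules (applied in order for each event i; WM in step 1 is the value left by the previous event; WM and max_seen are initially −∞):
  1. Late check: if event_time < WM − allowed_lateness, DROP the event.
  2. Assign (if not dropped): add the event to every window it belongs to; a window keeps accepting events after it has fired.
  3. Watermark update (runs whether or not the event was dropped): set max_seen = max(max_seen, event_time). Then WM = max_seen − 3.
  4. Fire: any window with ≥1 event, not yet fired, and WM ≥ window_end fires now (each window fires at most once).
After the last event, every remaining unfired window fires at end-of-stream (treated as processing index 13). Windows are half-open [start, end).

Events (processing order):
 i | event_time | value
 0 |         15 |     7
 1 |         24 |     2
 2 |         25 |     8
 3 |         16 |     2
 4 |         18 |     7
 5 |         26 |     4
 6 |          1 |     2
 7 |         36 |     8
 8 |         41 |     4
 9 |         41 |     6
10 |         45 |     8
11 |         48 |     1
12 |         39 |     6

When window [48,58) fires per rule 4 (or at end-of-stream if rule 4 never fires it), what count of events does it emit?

i=0 t=15 v=7: → [12,22),[8,18); WM=12
i=1 t=24 v=2: → [24,34),[20,30),[16,26); WM=21; [8,18) fires=1
i=2 t=25 v=8: → [24,34),[20,30),[16,26); WM=22; [12,22) fires=1
i=3 t=16 v=2: DROP (t<22-4); WM=22
i=4 t=18 v=7: → [16,26),[12,22); WM=22
i=5 t=26 v=4: → [24,34),[20,30); WM=23
i=6 t=1 v=2: DROP (t<23-4); WM=23
i=7 t=36 v=8: → [36,46),[32,42),[28,38); WM=33; [16,26) fires=3 [20,30) fires=3
i=8 t=41 v=4: → [40,50),[36,46),[32,42); WM=38; [24,34) fires=3 [28,38) fires=1
i=9 t=41 v=6: → [40,50),[36,46),[32,42); WM=38
i=10 t=45 v=8: → [44,54),[40,50),[36,46); WM=42; [32,42) fires=3
i=11 t=48 v=1: → [48,58),[44,54),[40,50); WM=45
i=12 t=39 v=6: DROP (t<45-4); WM=45

1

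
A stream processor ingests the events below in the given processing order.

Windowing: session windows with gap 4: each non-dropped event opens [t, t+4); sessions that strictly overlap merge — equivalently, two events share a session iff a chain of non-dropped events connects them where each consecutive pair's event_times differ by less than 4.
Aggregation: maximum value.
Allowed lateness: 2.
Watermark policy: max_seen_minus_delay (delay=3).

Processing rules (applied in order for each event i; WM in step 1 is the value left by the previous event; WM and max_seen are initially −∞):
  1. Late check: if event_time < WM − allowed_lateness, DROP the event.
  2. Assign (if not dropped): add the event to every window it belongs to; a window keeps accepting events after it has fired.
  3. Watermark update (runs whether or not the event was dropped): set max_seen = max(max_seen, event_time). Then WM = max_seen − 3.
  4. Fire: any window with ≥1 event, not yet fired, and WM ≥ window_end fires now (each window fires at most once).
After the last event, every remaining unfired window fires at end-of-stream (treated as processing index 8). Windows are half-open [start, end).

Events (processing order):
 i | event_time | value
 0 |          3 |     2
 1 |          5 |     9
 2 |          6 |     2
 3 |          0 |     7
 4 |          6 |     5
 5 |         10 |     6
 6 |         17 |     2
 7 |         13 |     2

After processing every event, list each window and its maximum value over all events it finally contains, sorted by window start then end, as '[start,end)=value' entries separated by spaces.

i=0 t=3 v=2: → [3,7); WM=0
i=1 t=5 v=9: → [3,9); WM=2
i=2 t=6 v=2: → [3,10); WM=3
i=3 t=0 v=7: DROP (t<3-2); WM=3
i=4 t=6 v=5: → [3,10); WM=3
i=5 t=10 v=6: → [10,14); WM=7
i=6 t=17 v=2: → [17,21); WM=14
i=7 t=13 v=2: → [10,17); WM=14

[3,10)=9 [10,17)=6 [17,21)=2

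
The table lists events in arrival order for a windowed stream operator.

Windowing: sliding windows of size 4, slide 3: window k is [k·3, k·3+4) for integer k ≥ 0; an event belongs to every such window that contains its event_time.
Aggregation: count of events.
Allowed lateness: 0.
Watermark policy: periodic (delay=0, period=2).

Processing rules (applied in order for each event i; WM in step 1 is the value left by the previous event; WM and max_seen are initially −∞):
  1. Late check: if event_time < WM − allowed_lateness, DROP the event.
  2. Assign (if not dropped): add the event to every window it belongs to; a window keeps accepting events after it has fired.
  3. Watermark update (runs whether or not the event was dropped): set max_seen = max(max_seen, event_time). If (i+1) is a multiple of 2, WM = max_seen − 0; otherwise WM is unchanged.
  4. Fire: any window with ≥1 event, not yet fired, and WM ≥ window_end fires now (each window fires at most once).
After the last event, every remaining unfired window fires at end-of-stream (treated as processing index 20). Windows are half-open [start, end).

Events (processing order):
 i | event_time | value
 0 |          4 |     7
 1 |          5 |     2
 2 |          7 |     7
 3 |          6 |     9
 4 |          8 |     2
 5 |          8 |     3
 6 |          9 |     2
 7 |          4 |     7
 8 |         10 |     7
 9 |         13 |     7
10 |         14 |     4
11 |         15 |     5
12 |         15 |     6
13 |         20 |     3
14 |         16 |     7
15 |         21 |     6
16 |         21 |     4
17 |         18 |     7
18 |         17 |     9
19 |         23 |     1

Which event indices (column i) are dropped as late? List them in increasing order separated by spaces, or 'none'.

i=0 t=4 v=7: → [3,7); WM=−∞
i=1 t=5 v=2: → [3,7); WM=5
i=2 t=7 v=7: → [6,10); WM=5
i=3 t=6 v=9: → [6,10),[3,7); WM=7; [3,7) fires=3
i=4 t=8 v=2: → [6,10); WM=7
i=5 t=8 v=3: → [6,10); WM=8
i=6 t=9 v=2: → [9,13),[6,10); WM=8
i=7 t=4 v=7: DROP (t<8-0); WM=9
i=8 t=10 v=7: → [9,13); WM=9
i=9 t=13 v=7: → [12,16); WM=13; [6,10) fires=5 [9,13) fires=2
i=10 t=14 v=4: → [12,16); WM=13
i=11 t=15 v=5: → [15,19),[12,16); WM=15
i=12 t=15 v=6: → [15,19),[12,16); WM=15
i=13 t=20 v=3: → [18,22); WM=20; [12,16) fires=4 [15,19) fires=2
i=14 t=16 v=7: DROP (t<20-0); WM=20
i=15 t=21 v=6: → [21,25),[18,22); WM=21
i=16 t=21 v=4: → [21,25),[18,22); WM=21
i=17 t=18 v=7: DROP (t<21-0); WM=21
i=18 t=17 v=9: DROP (t<21-0); WM=21
i=19 t=23 v=1: → [21,25); WM=23; [18,22) fires=3

7 14 17 18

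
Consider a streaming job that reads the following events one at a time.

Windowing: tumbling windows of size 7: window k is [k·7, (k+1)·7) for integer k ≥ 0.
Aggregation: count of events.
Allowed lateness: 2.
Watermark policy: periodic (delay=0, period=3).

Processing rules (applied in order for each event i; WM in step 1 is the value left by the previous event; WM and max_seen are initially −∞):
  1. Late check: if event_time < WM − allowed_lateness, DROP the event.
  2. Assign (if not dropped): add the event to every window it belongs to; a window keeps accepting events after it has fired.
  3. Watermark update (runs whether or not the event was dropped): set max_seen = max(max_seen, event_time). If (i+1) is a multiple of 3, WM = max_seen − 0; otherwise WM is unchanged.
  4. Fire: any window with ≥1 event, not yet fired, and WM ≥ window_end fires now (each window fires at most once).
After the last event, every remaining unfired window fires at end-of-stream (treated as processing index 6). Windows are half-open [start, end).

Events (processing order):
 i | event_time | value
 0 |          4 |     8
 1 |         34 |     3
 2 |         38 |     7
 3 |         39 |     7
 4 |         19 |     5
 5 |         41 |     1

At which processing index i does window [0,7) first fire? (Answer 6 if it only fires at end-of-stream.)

2

i=0 t=4 v=8: → [0,7); WM=−∞
i=1 t=34 v=3: → [28,35); WM=−∞
i=2 t=38 v=7: → [35,42); WM=38; [0,7) fires=1 [28,35) fires=1
i=3 t=39 v=7: → [35,42); WM=38
i=4 t=19 v=5: DROP (t<38-2); WM=38
i=5 t=41 v=1: → [35,42); WM=41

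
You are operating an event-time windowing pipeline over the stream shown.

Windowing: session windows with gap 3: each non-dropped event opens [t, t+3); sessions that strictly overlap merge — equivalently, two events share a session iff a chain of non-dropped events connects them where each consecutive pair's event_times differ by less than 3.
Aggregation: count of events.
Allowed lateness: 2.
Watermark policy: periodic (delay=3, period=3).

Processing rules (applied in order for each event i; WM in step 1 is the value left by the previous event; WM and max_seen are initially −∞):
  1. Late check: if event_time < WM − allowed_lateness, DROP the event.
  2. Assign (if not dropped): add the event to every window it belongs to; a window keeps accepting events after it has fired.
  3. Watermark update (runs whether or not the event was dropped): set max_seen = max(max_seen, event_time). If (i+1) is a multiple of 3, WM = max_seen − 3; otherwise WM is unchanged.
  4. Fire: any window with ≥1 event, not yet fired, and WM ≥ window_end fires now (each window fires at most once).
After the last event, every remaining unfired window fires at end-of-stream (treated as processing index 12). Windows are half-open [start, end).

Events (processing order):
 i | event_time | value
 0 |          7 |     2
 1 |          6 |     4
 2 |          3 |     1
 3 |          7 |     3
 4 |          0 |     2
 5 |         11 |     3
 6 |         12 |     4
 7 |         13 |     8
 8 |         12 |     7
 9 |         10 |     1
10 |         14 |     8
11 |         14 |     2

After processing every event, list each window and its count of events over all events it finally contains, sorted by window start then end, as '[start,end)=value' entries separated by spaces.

[3,6)=1 [6,10)=3 [10,17)=7

i=0 t=7 v=2: → [7,10); WM=−∞
i=1 t=6 v=4: → [6,10); WM=−∞
i=2 t=3 v=1: → [3,6); WM=4
i=3 t=7 v=3: → [6,10); WM=4
i=4 t=0 v=2: DROP (t<4-2); WM=4
i=5 t=11 v=3: → [11,14); WM=8
i=6 t=12 v=4: → [11,15); WM=8
i=7 t=13 v=8: → [11,16); WM=8
i=8 t=12 v=7: → [11,16); WM=10
i=9 t=10 v=1: → [10,16); WM=10
i=10 t=14 v=8: → [10,17); WM=10
i=11 t=14 v=2: → [10,17); WM=11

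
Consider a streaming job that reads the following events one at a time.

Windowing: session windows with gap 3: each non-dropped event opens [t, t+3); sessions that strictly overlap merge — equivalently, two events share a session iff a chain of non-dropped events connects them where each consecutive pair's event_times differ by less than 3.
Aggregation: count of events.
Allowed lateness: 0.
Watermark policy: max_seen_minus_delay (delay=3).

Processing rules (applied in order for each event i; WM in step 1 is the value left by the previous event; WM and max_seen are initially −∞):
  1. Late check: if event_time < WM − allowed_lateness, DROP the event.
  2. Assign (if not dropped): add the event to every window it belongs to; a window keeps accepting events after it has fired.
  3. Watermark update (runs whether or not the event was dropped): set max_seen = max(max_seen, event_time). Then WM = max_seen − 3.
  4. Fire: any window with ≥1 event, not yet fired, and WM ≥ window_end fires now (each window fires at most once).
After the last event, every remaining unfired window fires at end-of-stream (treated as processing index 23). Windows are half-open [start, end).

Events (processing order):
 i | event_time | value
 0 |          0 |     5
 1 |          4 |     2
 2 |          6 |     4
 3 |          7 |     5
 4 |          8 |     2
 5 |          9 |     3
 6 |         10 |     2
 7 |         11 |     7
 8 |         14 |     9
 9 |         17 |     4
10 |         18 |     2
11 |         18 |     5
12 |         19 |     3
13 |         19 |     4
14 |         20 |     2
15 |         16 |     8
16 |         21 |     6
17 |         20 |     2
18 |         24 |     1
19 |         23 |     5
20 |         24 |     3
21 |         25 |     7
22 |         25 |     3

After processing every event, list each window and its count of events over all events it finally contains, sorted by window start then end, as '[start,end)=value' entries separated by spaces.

i=0 t=0 v=5: → [0,3); WM=-3
i=1 t=4 v=2: → [4,7); WM=1
i=2 t=6 v=4: → [4,9); WM=3
i=3 t=7 v=5: → [4,10); WM=4
i=4 t=8 v=2: → [4,11); WM=5
i=5 t=9 v=3: → [4,12); WM=6
i=6 t=10 v=2: → [4,13); WM=7
i=7 t=11 v=7: → [4,14); WM=8
i=8 t=14 v=9: → [14,17); WM=11
i=9 t=17 v=4: → [17,20); WM=14
i=10 t=18 v=2: → [17,21); WM=15
i=11 t=18 v=5: → [17,21); WM=15
i=12 t=19 v=3: → [17,22); WM=16
i=13 t=19 v=4: → [17,22); WM=16
i=14 t=20 v=2: → [17,23); WM=17
i=15 t=16 v=8: DROP (t<17-0); WM=17
i=16 t=21 v=6: → [17,24); WM=18
i=17 t=20 v=2: → [17,24); WM=18
i=18 t=24 v=1: → [24,27); WM=21
i=19 t=23 v=5: → [17,27); WM=21
i=20 t=24 v=3: → [17,27); WM=21
i=21 t=25 v=7: → [17,28); WM=22
i=22 t=25 v=3: → [17,28); WM=22

[0,3)=1 [4,14)=7 [14,17)=1 [17,28)=13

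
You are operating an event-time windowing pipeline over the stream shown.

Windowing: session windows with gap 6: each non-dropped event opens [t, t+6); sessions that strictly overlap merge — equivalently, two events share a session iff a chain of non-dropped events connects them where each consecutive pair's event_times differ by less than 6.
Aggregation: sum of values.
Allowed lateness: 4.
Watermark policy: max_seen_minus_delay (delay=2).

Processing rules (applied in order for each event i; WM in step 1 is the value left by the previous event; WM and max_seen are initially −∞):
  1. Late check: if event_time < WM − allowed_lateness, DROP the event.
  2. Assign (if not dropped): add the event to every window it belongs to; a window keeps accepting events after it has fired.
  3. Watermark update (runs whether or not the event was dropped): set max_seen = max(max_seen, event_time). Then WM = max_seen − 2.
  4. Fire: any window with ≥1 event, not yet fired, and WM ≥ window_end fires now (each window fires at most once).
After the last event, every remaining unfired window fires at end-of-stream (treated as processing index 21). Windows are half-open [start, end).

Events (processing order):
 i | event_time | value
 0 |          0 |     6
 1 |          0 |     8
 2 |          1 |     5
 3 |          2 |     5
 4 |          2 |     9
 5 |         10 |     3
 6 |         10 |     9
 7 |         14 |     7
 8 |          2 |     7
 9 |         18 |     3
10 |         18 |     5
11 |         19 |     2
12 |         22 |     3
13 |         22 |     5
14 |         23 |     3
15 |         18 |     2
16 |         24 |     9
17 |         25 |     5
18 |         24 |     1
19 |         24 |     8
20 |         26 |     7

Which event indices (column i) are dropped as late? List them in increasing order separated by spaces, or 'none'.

i=0 t=0 v=6: → [0,6); WM=-2
i=1 t=0 v=8: → [0,6); WM=-2
i=2 t=1 v=5: → [0,7); WM=-1
i=3 t=2 v=5: → [0,8); WM=0
i=4 t=2 v=9: → [0,8); WM=0
i=5 t=10 v=3: → [10,16); WM=8
i=6 t=10 v=9: → [10,16); WM=8
i=7 t=14 v=7: → [10,20); WM=12
i=8 t=2 v=7: DROP (t<12-4); WM=12
i=9 t=18 v=3: → [10,24); WM=16
i=10 t=18 v=5: → [10,24); WM=16
i=11 t=19 v=2: → [10,25); WM=17
i=12 t=22 v=3: → [10,28); WM=20
i=13 t=22 v=5: → [10,28); WM=20
i=14 t=23 v=3: → [10,29); WM=21
i=15 t=18 v=2: → [10,29); WM=21
i=16 t=24 v=9: → [10,30); WM=22
i=17 t=25 v=5: → [10,31); WM=23
i=18 t=24 v=1: → [10,31); WM=23
i=19 t=24 v=8: → [10,31); WM=23
i=20 t=26 v=7: → [10,32); WM=24

8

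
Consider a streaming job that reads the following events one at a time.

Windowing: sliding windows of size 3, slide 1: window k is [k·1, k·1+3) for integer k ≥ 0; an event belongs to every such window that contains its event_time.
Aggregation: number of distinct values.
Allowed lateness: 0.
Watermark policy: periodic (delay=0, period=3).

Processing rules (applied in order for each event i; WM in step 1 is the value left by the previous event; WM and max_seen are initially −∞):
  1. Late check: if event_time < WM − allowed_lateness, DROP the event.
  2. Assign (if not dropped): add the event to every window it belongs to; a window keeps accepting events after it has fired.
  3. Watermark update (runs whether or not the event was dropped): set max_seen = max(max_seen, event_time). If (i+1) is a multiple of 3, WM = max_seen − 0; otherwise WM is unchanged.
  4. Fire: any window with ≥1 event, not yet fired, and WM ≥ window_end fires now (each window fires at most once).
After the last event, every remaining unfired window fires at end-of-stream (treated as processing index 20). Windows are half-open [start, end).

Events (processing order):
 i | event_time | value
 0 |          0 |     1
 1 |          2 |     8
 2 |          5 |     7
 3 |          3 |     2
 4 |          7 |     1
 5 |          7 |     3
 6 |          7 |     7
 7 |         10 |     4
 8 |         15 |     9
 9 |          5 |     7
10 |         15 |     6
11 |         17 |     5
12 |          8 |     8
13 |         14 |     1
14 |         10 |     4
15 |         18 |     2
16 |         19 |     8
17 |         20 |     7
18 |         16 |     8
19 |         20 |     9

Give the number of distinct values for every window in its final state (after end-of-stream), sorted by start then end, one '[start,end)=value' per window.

i=0 t=0 v=1: → [0,3); WM=−∞
i=1 t=2 v=8: → [2,5),[1,4),[0,3); WM=−∞
i=2 t=5 v=7: → [5,8),[4,7),[3,6); WM=5; [0,3) fires=2 [1,4) fires=1 [2,5) fires=1
i=3 t=3 v=2: DROP (t<5-0); WM=5
i=4 t=7 v=1: → [7,10),[6,9),[5,8); WM=5
i=5 t=7 v=3: → [7,10),[6,9),[5,8); WM=7; [3,6) fires=1 [4,7) fires=1
i=6 t=7 v=7: → [7,10),[6,9),[5,8); WM=7
i=7 t=10 v=4: → [10,13),[9,12),[8,11); WM=7
i=8 t=15 v=9: → [15,18),[14,17),[13,16); WM=15; [5,8) fires=3 [6,9) fires=3 [7,10) fires=3 [8,11) fires=1 [9,12) fires=1 [10,13) fires=1
i=9 t=5 v=7: DROP (t<15-0); WM=15
i=10 t=15 v=6: → [15,18),[14,17),[13,16); WM=15
i=11 t=17 v=5: → [17,20),[16,19),[15,18); WM=17; [13,16) fires=2 [14,17) fires=2
i=12 t=8 v=8: DROP (t<17-0); WM=17
i=13 t=14 v=1: DROP (t<17-0); WM=17
i=14 t=10 v=4: DROP (t<17-0); WM=17
i=15 t=18 v=2: → [18,21),[17,20),[16,19); WM=17
i=16 t=19 v=8: → [19,22),[18,21),[17,20); WM=17
i=17 t=20 v=7: → [20,23),[19,22),[18,21); WM=20; [15,18) fires=3 [16,19) fires=2 [17,20) fires=3
i=18 t=16 v=8: DROP (t<20-0); WM=20
i=19 t=20 v=9: → [20,23),[19,22),[18,21); WM=20

[0,3)=2 [1,4)=1 [2,5)=1 [3,6)=1 [4,7)=1 [5,8)=3 [6,9)=3 [7,10)=3 [8,11)=1 [9,12)=1 [10,13)=1 [13,16)=2 [14,17)=2 [15,18)=3 [16,19)=2 [17,20)=3 [18,21)=4 [19,22)=3 [20,23)=2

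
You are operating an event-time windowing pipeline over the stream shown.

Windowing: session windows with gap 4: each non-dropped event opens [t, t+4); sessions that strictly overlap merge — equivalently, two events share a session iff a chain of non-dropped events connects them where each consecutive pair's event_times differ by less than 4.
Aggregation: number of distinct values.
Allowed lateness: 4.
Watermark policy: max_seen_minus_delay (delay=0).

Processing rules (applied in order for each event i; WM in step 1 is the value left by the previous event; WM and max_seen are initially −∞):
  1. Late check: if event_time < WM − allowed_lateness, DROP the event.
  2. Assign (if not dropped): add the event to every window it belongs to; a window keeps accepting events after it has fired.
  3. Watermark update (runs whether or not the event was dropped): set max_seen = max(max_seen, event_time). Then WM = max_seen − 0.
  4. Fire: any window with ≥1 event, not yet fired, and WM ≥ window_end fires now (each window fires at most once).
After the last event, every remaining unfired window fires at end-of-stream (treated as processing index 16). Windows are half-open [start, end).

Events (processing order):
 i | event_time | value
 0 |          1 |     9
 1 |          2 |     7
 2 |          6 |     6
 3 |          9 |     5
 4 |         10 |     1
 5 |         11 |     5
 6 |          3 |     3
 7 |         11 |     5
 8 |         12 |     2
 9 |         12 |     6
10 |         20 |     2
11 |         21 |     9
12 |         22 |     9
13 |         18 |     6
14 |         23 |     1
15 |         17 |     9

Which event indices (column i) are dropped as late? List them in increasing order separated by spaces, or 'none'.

6 15

i=0 t=1 v=9: → [1,5); WM=1
i=1 t=2 v=7: → [1,6); WM=2
i=2 t=6 v=6: → [6,10); WM=6
i=3 t=9 v=5: → [6,13); WM=9
i=4 t=10 v=1: → [6,14); WM=10
i=5 t=11 v=5: → [6,15); WM=11
i=6 t=3 v=3: DROP (t<11-4); WM=11
i=7 t=11 v=5: → [6,15); WM=11
i=8 t=12 v=2: → [6,16); WM=12
i=9 t=12 v=6: → [6,16); WM=12
i=10 t=20 v=2: → [20,24); WM=20
i=11 t=21 v=9: → [20,25); WM=21
i=12 t=22 v=9: → [20,26); WM=22
i=13 t=18 v=6: → [18,26); WM=22
i=14 t=23 v=1: → [18,27); WM=23
i=15 t=17 v=9: DROP (t<23-4); WM=23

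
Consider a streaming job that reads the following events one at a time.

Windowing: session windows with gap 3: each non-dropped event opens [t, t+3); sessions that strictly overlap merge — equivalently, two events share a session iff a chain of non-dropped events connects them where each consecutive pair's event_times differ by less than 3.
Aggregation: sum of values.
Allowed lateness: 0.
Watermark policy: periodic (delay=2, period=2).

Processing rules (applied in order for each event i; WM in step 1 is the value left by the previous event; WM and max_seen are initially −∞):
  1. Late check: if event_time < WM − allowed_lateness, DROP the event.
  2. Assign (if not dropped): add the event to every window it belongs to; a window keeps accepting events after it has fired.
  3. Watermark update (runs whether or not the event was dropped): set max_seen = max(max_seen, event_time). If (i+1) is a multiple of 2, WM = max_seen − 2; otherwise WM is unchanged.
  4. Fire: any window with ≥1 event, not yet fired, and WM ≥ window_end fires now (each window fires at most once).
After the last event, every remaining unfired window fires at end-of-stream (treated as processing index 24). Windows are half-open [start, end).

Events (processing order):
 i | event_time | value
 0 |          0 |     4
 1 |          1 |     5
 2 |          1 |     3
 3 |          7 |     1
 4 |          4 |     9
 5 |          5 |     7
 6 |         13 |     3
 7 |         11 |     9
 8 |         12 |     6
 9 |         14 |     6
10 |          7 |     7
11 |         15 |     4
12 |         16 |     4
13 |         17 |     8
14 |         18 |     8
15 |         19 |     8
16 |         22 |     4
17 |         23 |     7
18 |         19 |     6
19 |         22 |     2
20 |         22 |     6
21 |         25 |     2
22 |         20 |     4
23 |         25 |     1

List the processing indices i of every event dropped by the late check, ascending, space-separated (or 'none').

i=0 t=0 v=4: → [0,3); WM=−∞
i=1 t=1 v=5: → [0,4); WM=-1
i=2 t=1 v=3: → [0,4); WM=-1
i=3 t=7 v=1: → [7,10); WM=5
i=4 t=4 v=9: DROP (t<5-0); WM=5
i=5 t=5 v=7: → [5,10); WM=5
i=6 t=13 v=3: → [13,16); WM=5
i=7 t=11 v=9: → [11,16); WM=11
i=8 t=12 v=6: → [11,16); WM=11
i=9 t=14 v=6: → [11,17); WM=12
i=10 t=7 v=7: DROP (t<12-0); WM=12
i=11 t=15 v=4: → [11,18); WM=13
i=12 t=16 v=4: → [11,19); WM=13
i=13 t=17 v=8: → [11,20); WM=15
i=14 t=18 v=8: → [11,21); WM=15
i=15 t=19 v=8: → [11,22); WM=17
i=16 t=22 v=4: → [22,25); WM=17
i=17 t=23 v=7: → [22,26); WM=21
i=18 t=19 v=6: DROP (t<21-0); WM=21
i=19 t=22 v=2: → [22,26); WM=21
i=20 t=22 v=6: → [22,26); WM=21
i=21 t=25 v=2: → [22,28); WM=23
i=22 t=20 v=4: DROP (t<23-0); WM=23
i=23 t=25 v=1: → [22,28); WM=23

4 10 18 22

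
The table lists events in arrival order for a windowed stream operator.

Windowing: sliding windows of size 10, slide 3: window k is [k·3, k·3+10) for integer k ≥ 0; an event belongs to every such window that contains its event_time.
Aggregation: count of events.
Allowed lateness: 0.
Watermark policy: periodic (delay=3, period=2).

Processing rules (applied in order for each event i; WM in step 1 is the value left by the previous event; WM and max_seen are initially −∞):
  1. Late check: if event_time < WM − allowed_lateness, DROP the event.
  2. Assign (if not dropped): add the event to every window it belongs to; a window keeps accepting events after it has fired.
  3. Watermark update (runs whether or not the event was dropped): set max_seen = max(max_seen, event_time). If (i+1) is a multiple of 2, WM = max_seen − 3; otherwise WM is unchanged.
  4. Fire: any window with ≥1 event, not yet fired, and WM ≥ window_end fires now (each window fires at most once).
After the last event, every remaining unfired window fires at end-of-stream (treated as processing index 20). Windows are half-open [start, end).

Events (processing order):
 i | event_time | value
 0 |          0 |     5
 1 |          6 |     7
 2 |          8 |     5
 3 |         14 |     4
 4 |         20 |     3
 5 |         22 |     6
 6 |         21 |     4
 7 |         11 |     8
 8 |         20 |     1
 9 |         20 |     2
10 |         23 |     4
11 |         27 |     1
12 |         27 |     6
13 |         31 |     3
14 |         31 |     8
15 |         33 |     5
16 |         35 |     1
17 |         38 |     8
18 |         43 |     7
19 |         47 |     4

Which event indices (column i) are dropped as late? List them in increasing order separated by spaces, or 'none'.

i=0 t=0 v=5: → [0,10); WM=−∞
i=1 t=6 v=7: → [6,16),[3,13),[0,10); WM=3
i=2 t=8 v=5: → [6,16),[3,13),[0,10); WM=3
i=3 t=14 v=4: → [12,22),[9,19),[6,16); WM=11; [0,10) fires=3
i=4 t=20 v=3: → [18,28),[15,25),[12,22); WM=11
i=5 t=22 v=6: → [21,31),[18,28),[15,25); WM=19; [3,13) fires=2 [6,16) fires=3 [9,19) fires=1
i=6 t=21 v=4: → [21,31),[18,28),[15,25),[12,22); WM=19
i=7 t=11 v=8: DROP (t<19-0); WM=19
i=8 t=20 v=1: → [18,28),[15,25),[12,22); WM=19
i=9 t=20 v=2: → [18,28),[15,25),[12,22); WM=19
i=10 t=23 v=4: → [21,31),[18,28),[15,25); WM=19
i=11 t=27 v=1: → [27,37),[24,34),[21,31),[18,28); WM=24; [12,22) fires=5
i=12 t=27 v=6: → [27,37),[24,34),[21,31),[18,28); WM=24
i=13 t=31 v=3: → [30,40),[27,37),[24,34); WM=28; [15,25) fires=6 [18,28) fires=8
i=14 t=31 v=8: → [30,40),[27,37),[24,34); WM=28
i=15 t=33 v=5: → [33,43),[30,40),[27,37),[24,34); WM=30
i=16 t=35 v=1: → [33,43),[30,40),[27,37); WM=30
i=17 t=38 v=8: → [36,46),[33,43),[30,40); WM=35; [21,31) fires=5 [24,34) fires=5
i=18 t=43 v=7: → [42,52),[39,49),[36,46); WM=35
i=19 t=47 v=4: → [45,55),[42,52),[39,49); WM=44; [27,37) fires=6 [30,40) fires=5 [33,43) fires=3

7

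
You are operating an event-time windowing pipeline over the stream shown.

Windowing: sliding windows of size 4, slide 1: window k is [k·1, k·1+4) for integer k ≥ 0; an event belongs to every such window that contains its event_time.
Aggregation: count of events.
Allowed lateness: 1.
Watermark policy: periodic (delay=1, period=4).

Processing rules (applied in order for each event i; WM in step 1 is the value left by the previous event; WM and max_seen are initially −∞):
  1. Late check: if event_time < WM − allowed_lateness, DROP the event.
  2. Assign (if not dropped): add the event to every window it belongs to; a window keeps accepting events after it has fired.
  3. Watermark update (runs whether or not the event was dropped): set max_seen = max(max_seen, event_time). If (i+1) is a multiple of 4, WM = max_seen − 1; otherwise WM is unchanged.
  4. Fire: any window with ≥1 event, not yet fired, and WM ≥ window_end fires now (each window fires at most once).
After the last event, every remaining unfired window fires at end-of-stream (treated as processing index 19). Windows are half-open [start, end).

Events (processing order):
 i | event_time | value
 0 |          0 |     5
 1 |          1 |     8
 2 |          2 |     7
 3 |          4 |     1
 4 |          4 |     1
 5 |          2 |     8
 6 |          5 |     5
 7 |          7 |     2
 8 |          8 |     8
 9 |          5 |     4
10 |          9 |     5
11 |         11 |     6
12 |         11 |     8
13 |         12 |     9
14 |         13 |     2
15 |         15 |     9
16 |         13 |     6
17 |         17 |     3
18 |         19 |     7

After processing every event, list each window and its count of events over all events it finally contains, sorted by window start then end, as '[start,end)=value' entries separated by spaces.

[0,4)=4 [1,5)=5 [2,6)=6 [3,7)=4 [4,8)=5 [5,9)=4 [6,10)=3 [7,11)=3 [8,12)=4 [9,13)=4 [10,14)=5 [11,15)=5 [12,16)=4 [13,17)=3 [14,18)=2 [15,19)=2 [16,20)=2 [17,21)=2 [18,22)=1 [19,23)=1

i=0 t=0 v=5: → [0,4); WM=−∞
i=1 t=1 v=8: → [1,5),[0,4); WM=−∞
i=2 t=2 v=7: → [2,6),[1,5),[0,4); WM=−∞
i=3 t=4 v=1: → [4,8),[3,7),[2,6),[1,5); WM=3
i=4 t=4 v=1: → [4,8),[3,7),[2,6),[1,5); WM=3
i=5 t=2 v=8: → [2,6),[1,5),[0,4); WM=3
i=6 t=5 v=5: → [5,9),[4,8),[3,7),[2,6); WM=3
i=7 t=7 v=2: → [7,11),[6,10),[5,9),[4,8); WM=6; [0,4) fires=4 [1,5) fires=5 [2,6) fires=5
i=8 t=8 v=8: → [8,12),[7,11),[6,10),[5,9); WM=6
i=9 t=5 v=4: → [5,9),[4,8),[3,7),[2,6); WM=6
i=10 t=9 v=5: → [9,13),[8,12),[7,11),[6,10); WM=6
i=11 t=11 v=6: → [11,15),[10,14),[9,13),[8,12); WM=10; [3,7) fires=4 [4,8) fires=5 [5,9) fires=4 [6,10) fires=3
i=12 t=11 v=8: → [11,15),[10,14),[9,13),[8,12); WM=10
i=13 t=12 v=9: → [12,16),[11,15),[10,14),[9,13); WM=10
i=14 t=13 v=2: → [13,17),[12,16),[11,15),[10,14); WM=10
i=15 t=15 v=9: → [15,19),[14,18),[13,17),[12,16); WM=14; [7,11) fires=3 [8,12) fires=4 [9,13) fires=4 [10,14) fires=4
i=16 t=13 v=6: → [13,17),[12,16),[11,15),[10,14); WM=14
i=17 t=17 v=3: → [17,21),[16,20),[15,19),[14,18); WM=14
i=18 t=19 v=7: → [19,23),[18,22),[17,21),[16,20); WM=14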